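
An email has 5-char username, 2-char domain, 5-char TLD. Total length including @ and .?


An email address has format: username@domain.tld
Username length: 5
'@' character: 1
Domain length: 2
'.' character: 1
TLD length: 5
Total = 5 + 1 + 2 + 1 + 5 = 14

14


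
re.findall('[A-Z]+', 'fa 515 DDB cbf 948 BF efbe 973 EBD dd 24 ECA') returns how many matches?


Pattern '[A-Z]+' finds one or more uppercase letters.
Text: 'fa 515 DDB cbf 948 BF efbe 973 EBD dd 24 ECA'
Scanning for matches:
  Match 1: 'DDB'
  Match 2: 'BF'
  Match 3: 'EBD'
  Match 4: 'ECA'
Total matches: 4

4


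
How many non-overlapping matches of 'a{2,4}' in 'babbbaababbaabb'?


Pattern 'a{2,4}' matches between 2 and 4 consecutive a's (greedy).
String: 'babbbaababbaabb'
Finding runs of a's and applying greedy matching:
  Run at pos 1: 'a' (length 1)
  Run at pos 5: 'aa' (length 2)
  Run at pos 8: 'a' (length 1)
  Run at pos 11: 'aa' (length 2)
Matches: ['aa', 'aa']
Count: 2

2


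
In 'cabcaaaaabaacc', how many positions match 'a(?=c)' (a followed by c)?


Lookahead 'a(?=c)' matches 'a' only when followed by 'c'.
String: 'cabcaaaaabaacc'
Checking each position where char is 'a':
  pos 1: 'a' -> no (next='b')
  pos 4: 'a' -> no (next='a')
  pos 5: 'a' -> no (next='a')
  pos 6: 'a' -> no (next='a')
  pos 7: 'a' -> no (next='a')
  pos 8: 'a' -> no (next='b')
  pos 10: 'a' -> no (next='a')
  pos 11: 'a' -> MATCH (next='c')
Matching positions: [11]
Count: 1

1


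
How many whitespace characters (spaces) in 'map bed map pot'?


\s matches whitespace characters (spaces, tabs, etc.).
Text: 'map bed map pot'
This text has 4 words separated by spaces.
Number of spaces = number of words - 1 = 4 - 1 = 3

3


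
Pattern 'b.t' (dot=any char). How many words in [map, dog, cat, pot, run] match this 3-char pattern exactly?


Pattern 'b.t' means: starts with 'b', any single char, ends with 't'.
Checking each word (must be exactly 3 chars):
  'map' (len=3): no
  'dog' (len=3): no
  'cat' (len=3): no
  'pot' (len=3): no
  'run' (len=3): no
Matching words: []
Total: 0

0


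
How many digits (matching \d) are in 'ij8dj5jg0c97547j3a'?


\d matches any digit 0-9.
Scanning 'ij8dj5jg0c97547j3a':
  pos 2: '8' -> DIGIT
  pos 5: '5' -> DIGIT
  pos 8: '0' -> DIGIT
  pos 10: '9' -> DIGIT
  pos 11: '7' -> DIGIT
  pos 12: '5' -> DIGIT
  pos 13: '4' -> DIGIT
  pos 14: '7' -> DIGIT
  pos 16: '3' -> DIGIT
Digits found: ['8', '5', '0', '9', '7', '5', '4', '7', '3']
Total: 9

9


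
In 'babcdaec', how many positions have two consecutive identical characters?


Looking for consecutive identical characters in 'babcdaec':
  pos 0-1: 'b' vs 'a' -> different
  pos 1-2: 'a' vs 'b' -> different
  pos 2-3: 'b' vs 'c' -> different
  pos 3-4: 'c' vs 'd' -> different
  pos 4-5: 'd' vs 'a' -> different
  pos 5-6: 'a' vs 'e' -> different
  pos 6-7: 'e' vs 'c' -> different
Consecutive identical pairs: []
Count: 0

0


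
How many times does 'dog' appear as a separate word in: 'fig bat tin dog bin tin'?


Scanning each word for exact match 'dog':
  Word 1: 'fig' -> no
  Word 2: 'bat' -> no
  Word 3: 'tin' -> no
  Word 4: 'dog' -> MATCH
  Word 5: 'bin' -> no
  Word 6: 'tin' -> no
Total matches: 1

1


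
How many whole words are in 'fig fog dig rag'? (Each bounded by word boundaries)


Word boundaries (\b) mark the start/end of each word.
Text: 'fig fog dig rag'
Splitting by whitespace:
  Word 1: 'fig'
  Word 2: 'fog'
  Word 3: 'dig'
  Word 4: 'rag'
Total whole words: 4

4


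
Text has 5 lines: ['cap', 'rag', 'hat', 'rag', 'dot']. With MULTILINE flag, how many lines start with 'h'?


With MULTILINE flag, ^ matches the start of each line.
Lines: ['cap', 'rag', 'hat', 'rag', 'dot']
Checking which lines start with 'h':
  Line 1: 'cap' -> no
  Line 2: 'rag' -> no
  Line 3: 'hat' -> MATCH
  Line 4: 'rag' -> no
  Line 5: 'dot' -> no
Matching lines: ['hat']
Count: 1

1


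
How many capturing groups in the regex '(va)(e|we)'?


To count capturing groups, count each '(' that starts a group.
Pattern: '(va)(e|we)'
Walking through the pattern:
  Position 0: '(' -> group #1
  Position 4: '(' -> group #2
Total capturing groups: 2

2


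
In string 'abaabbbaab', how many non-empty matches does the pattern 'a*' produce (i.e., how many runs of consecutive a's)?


Pattern 'a*' matches zero or more a's. We want non-empty runs of consecutive a's.
String: 'abaabbbaab'
Walking through the string to find runs of a's:
  Run 1: positions 0-0 -> 'a'
  Run 2: positions 2-3 -> 'aa'
  Run 3: positions 7-8 -> 'aa'
Non-empty runs found: ['a', 'aa', 'aa']
Count: 3

3


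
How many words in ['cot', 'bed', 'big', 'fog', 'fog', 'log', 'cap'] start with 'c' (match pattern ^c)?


Pattern ^c anchors to start of word. Check which words begin with 'c':
  'cot' -> MATCH (starts with 'c')
  'bed' -> no
  'big' -> no
  'fog' -> no
  'fog' -> no
  'log' -> no
  'cap' -> MATCH (starts with 'c')
Matching words: ['cot', 'cap']
Count: 2

2


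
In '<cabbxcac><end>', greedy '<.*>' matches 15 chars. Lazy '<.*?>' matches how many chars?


Greedy '<.*>' tries to match as MUCH as possible.
Lazy '<.*?>' tries to match as LITTLE as possible.

String: '<cabbxcac><end>'
Greedy '<.*>' starts at first '<' and extends to the LAST '>': '<cabbxcac><end>' (15 chars)
Lazy '<.*?>' starts at first '<' and stops at the FIRST '>': '<cabbxcac>' (10 chars)

10


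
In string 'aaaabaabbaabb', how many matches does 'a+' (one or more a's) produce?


Pattern 'a+' matches one or more consecutive a's.
String: 'aaaabaabbaabb'
Scanning for runs of a:
  Match 1: 'aaaa' (length 4)
  Match 2: 'aa' (length 2)
  Match 3: 'aa' (length 2)
Total matches: 3

3


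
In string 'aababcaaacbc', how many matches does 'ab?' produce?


Pattern 'ab?' matches 'a' optionally followed by 'b'.
String: 'aababcaaacbc'
Scanning left to right for 'a' then checking next char:
  Match 1: 'a' (a not followed by b)
  Match 2: 'ab' (a followed by b)
  Match 3: 'ab' (a followed by b)
  Match 4: 'a' (a not followed by b)
  Match 5: 'a' (a not followed by b)
  Match 6: 'a' (a not followed by b)
Total matches: 6

6


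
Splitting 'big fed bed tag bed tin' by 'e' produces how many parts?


Splitting by 'e' breaks the string at each occurrence of the separator.
Text: 'big fed bed tag bed tin'
Parts after split:
  Part 1: 'big f'
  Part 2: 'd b'
  Part 3: 'd tag b'
  Part 4: 'd tin'
Total parts: 4

4


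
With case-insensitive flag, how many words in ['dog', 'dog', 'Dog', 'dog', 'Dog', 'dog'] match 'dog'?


Case-insensitive matching: compare each word's lowercase form to 'dog'.
  'dog' -> lower='dog' -> MATCH
  'dog' -> lower='dog' -> MATCH
  'Dog' -> lower='dog' -> MATCH
  'dog' -> lower='dog' -> MATCH
  'Dog' -> lower='dog' -> MATCH
  'dog' -> lower='dog' -> MATCH
Matches: ['dog', 'dog', 'Dog', 'dog', 'Dog', 'dog']
Count: 6

6


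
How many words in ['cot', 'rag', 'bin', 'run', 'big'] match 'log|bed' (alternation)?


Alternation 'log|bed' matches either 'log' or 'bed'.
Checking each word:
  'cot' -> no
  'rag' -> no
  'bin' -> no
  'run' -> no
  'big' -> no
Matches: []
Count: 0

0


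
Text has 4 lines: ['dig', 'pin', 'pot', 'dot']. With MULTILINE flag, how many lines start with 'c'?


With MULTILINE flag, ^ matches the start of each line.
Lines: ['dig', 'pin', 'pot', 'dot']
Checking which lines start with 'c':
  Line 1: 'dig' -> no
  Line 2: 'pin' -> no
  Line 3: 'pot' -> no
  Line 4: 'dot' -> no
Matching lines: []
Count: 0

0


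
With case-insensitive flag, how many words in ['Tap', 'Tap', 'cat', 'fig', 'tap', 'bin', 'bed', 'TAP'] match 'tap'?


Case-insensitive matching: compare each word's lowercase form to 'tap'.
  'Tap' -> lower='tap' -> MATCH
  'Tap' -> lower='tap' -> MATCH
  'cat' -> lower='cat' -> no
  'fig' -> lower='fig' -> no
  'tap' -> lower='tap' -> MATCH
  'bin' -> lower='bin' -> no
  'bed' -> lower='bed' -> no
  'TAP' -> lower='tap' -> MATCH
Matches: ['Tap', 'Tap', 'tap', 'TAP']
Count: 4

4


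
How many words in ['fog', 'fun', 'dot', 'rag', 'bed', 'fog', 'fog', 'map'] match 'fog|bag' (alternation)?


Alternation 'fog|bag' matches either 'fog' or 'bag'.
Checking each word:
  'fog' -> MATCH
  'fun' -> no
  'dot' -> no
  'rag' -> no
  'bed' -> no
  'fog' -> MATCH
  'fog' -> MATCH
  'map' -> no
Matches: ['fog', 'fog', 'fog']
Count: 3

3


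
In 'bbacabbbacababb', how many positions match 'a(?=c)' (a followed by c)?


Lookahead 'a(?=c)' matches 'a' only when followed by 'c'.
String: 'bbacabbbacababb'
Checking each position where char is 'a':
  pos 2: 'a' -> MATCH (next='c')
  pos 4: 'a' -> no (next='b')
  pos 8: 'a' -> MATCH (next='c')
  pos 10: 'a' -> no (next='b')
  pos 12: 'a' -> no (next='b')
Matching positions: [2, 8]
Count: 2

2


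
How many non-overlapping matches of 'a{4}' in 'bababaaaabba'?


Pattern 'a{4}' matches exactly 4 consecutive a's (greedy, non-overlapping).
String: 'bababaaaabba'
Scanning for runs of a's:
  Run at pos 1: 'a' (length 1) -> 0 match(es)
  Run at pos 3: 'a' (length 1) -> 0 match(es)
  Run at pos 5: 'aaaa' (length 4) -> 1 match(es)
  Run at pos 11: 'a' (length 1) -> 0 match(es)
Matches found: ['aaaa']
Total: 1

1


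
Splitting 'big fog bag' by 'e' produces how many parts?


Splitting by 'e' breaks the string at each occurrence of the separator.
Text: 'big fog bag'
Parts after split:
  Part 1: 'big fog bag'
Total parts: 1

1


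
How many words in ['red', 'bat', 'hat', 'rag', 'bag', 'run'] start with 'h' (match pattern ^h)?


Pattern ^h anchors to start of word. Check which words begin with 'h':
  'red' -> no
  'bat' -> no
  'hat' -> MATCH (starts with 'h')
  'rag' -> no
  'bag' -> no
  'run' -> no
Matching words: ['hat']
Count: 1

1


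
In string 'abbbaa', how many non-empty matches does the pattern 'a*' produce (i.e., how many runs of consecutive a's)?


Pattern 'a*' matches zero or more a's. We want non-empty runs of consecutive a's.
String: 'abbbaa'
Walking through the string to find runs of a's:
  Run 1: positions 0-0 -> 'a'
  Run 2: positions 4-5 -> 'aa'
Non-empty runs found: ['a', 'aa']
Count: 2

2


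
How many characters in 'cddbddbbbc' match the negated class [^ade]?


Negated class [^ade] matches any char NOT in {a, d, e}
Scanning 'cddbddbbbc':
  pos 0: 'c' -> MATCH
  pos 1: 'd' -> no (excluded)
  pos 2: 'd' -> no (excluded)
  pos 3: 'b' -> MATCH
  pos 4: 'd' -> no (excluded)
  pos 5: 'd' -> no (excluded)
  pos 6: 'b' -> MATCH
  pos 7: 'b' -> MATCH
  pos 8: 'b' -> MATCH
  pos 9: 'c' -> MATCH
Total matches: 6

6


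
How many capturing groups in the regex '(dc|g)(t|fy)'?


To count capturing groups, count each '(' that starts a group.
Pattern: '(dc|g)(t|fy)'
Walking through the pattern:
  Position 0: '(' -> group #1
  Position 6: '(' -> group #2
Total capturing groups: 2

2


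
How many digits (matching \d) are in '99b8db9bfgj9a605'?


\d matches any digit 0-9.
Scanning '99b8db9bfgj9a605':
  pos 0: '9' -> DIGIT
  pos 1: '9' -> DIGIT
  pos 3: '8' -> DIGIT
  pos 6: '9' -> DIGIT
  pos 11: '9' -> DIGIT
  pos 13: '6' -> DIGIT
  pos 14: '0' -> DIGIT
  pos 15: '5' -> DIGIT
Digits found: ['9', '9', '8', '9', '9', '6', '0', '5']
Total: 8

8


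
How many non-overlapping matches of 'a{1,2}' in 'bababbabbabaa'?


Pattern 'a{1,2}' matches between 1 and 2 consecutive a's (greedy).
String: 'bababbabbabaa'
Finding runs of a's and applying greedy matching:
  Run at pos 1: 'a' (length 1)
  Run at pos 3: 'a' (length 1)
  Run at pos 6: 'a' (length 1)
  Run at pos 9: 'a' (length 1)
  Run at pos 11: 'aa' (length 2)
Matches: ['a', 'a', 'a', 'a', 'aa']
Count: 5

5


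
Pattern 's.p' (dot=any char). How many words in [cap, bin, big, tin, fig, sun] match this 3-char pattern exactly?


Pattern 's.p' means: starts with 's', any single char, ends with 'p'.
Checking each word (must be exactly 3 chars):
  'cap' (len=3): no
  'bin' (len=3): no
  'big' (len=3): no
  'tin' (len=3): no
  'fig' (len=3): no
  'sun' (len=3): no
Matching words: []
Total: 0

0


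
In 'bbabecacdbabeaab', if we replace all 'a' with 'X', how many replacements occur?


re.sub('a', 'X', text) replaces every occurrence of 'a' with 'X'.
Text: 'bbabecacdbabeaab'
Scanning for 'a':
  pos 2: 'a' -> replacement #1
  pos 6: 'a' -> replacement #2
  pos 10: 'a' -> replacement #3
  pos 13: 'a' -> replacement #4
  pos 14: 'a' -> replacement #5
Total replacements: 5

5


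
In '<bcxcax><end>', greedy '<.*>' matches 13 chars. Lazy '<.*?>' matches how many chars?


Greedy '<.*>' tries to match as MUCH as possible.
Lazy '<.*?>' tries to match as LITTLE as possible.

String: '<bcxcax><end>'
Greedy '<.*>' starts at first '<' and extends to the LAST '>': '<bcxcax><end>' (13 chars)
Lazy '<.*?>' starts at first '<' and stops at the FIRST '>': '<bcxcax>' (8 chars)

8


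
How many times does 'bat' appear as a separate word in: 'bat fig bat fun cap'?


Scanning each word for exact match 'bat':
  Word 1: 'bat' -> MATCH
  Word 2: 'fig' -> no
  Word 3: 'bat' -> MATCH
  Word 4: 'fun' -> no
  Word 5: 'cap' -> no
Total matches: 2

2


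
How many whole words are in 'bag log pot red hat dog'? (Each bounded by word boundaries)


Word boundaries (\b) mark the start/end of each word.
Text: 'bag log pot red hat dog'
Splitting by whitespace:
  Word 1: 'bag'
  Word 2: 'log'
  Word 3: 'pot'
  Word 4: 'red'
  Word 5: 'hat'
  Word 6: 'dog'
Total whole words: 6

6


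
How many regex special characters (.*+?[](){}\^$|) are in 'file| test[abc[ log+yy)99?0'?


Regex special characters are: . * + ? [ ] ( ) { } \ ^ $ |
Scanning 'file| test[abc[ log+yy)99?0':
  pos 4: '|' -> SPECIAL
  pos 10: '[' -> SPECIAL
  pos 14: '[' -> SPECIAL
  pos 19: '+' -> SPECIAL
  pos 22: ')' -> SPECIAL
  pos 25: '?' -> SPECIAL
Special chars found: ['|', '[', '[', '+', ')', '?']
Total: 6

6


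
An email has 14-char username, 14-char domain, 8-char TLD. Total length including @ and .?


An email address has format: username@domain.tld
Username length: 14
'@' character: 1
Domain length: 14
'.' character: 1
TLD length: 8
Total = 14 + 1 + 14 + 1 + 8 = 38

38


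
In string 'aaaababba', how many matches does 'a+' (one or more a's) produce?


Pattern 'a+' matches one or more consecutive a's.
String: 'aaaababba'
Scanning for runs of a:
  Match 1: 'aaaa' (length 4)
  Match 2: 'a' (length 1)
  Match 3: 'a' (length 1)
Total matches: 3

3


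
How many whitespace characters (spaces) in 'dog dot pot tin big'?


\s matches whitespace characters (spaces, tabs, etc.).
Text: 'dog dot pot tin big'
This text has 5 words separated by spaces.
Number of spaces = number of words - 1 = 5 - 1 = 4

4


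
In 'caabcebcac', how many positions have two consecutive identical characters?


Looking for consecutive identical characters in 'caabcebcac':
  pos 0-1: 'c' vs 'a' -> different
  pos 1-2: 'a' vs 'a' -> MATCH ('aa')
  pos 2-3: 'a' vs 'b' -> different
  pos 3-4: 'b' vs 'c' -> different
  pos 4-5: 'c' vs 'e' -> different
  pos 5-6: 'e' vs 'b' -> different
  pos 6-7: 'b' vs 'c' -> different
  pos 7-8: 'c' vs 'a' -> different
  pos 8-9: 'a' vs 'c' -> different
Consecutive identical pairs: ['aa']
Count: 1

1


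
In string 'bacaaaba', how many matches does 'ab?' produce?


Pattern 'ab?' matches 'a' optionally followed by 'b'.
String: 'bacaaaba'
Scanning left to right for 'a' then checking next char:
  Match 1: 'a' (a not followed by b)
  Match 2: 'a' (a not followed by b)
  Match 3: 'a' (a not followed by b)
  Match 4: 'ab' (a followed by b)
  Match 5: 'a' (a not followed by b)
Total matches: 5

5


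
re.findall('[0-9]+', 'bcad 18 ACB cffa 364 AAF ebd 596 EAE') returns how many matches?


Pattern '[0-9]+' finds one or more digits.
Text: 'bcad 18 ACB cffa 364 AAF ebd 596 EAE'
Scanning for matches:
  Match 1: '18'
  Match 2: '364'
  Match 3: '596'
Total matches: 3

3


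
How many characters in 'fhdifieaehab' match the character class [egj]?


Character class [egj] matches any of: {e, g, j}
Scanning string 'fhdifieaehab' character by character:
  pos 0: 'f' -> no
  pos 1: 'h' -> no
  pos 2: 'd' -> no
  pos 3: 'i' -> no
  pos 4: 'f' -> no
  pos 5: 'i' -> no
  pos 6: 'e' -> MATCH
  pos 7: 'a' -> no
  pos 8: 'e' -> MATCH
  pos 9: 'h' -> no
  pos 10: 'a' -> no
  pos 11: 'b' -> no
Total matches: 2

2


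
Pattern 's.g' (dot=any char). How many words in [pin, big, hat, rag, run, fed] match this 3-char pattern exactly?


Pattern 's.g' means: starts with 's', any single char, ends with 'g'.
Checking each word (must be exactly 3 chars):
  'pin' (len=3): no
  'big' (len=3): no
  'hat' (len=3): no
  'rag' (len=3): no
  'run' (len=3): no
  'fed' (len=3): no
Matching words: []
Total: 0

0


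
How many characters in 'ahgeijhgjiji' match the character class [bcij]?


Character class [bcij] matches any of: {b, c, i, j}
Scanning string 'ahgeijhgjiji' character by character:
  pos 0: 'a' -> no
  pos 1: 'h' -> no
  pos 2: 'g' -> no
  pos 3: 'e' -> no
  pos 4: 'i' -> MATCH
  pos 5: 'j' -> MATCH
  pos 6: 'h' -> no
  pos 7: 'g' -> no
  pos 8: 'j' -> MATCH
  pos 9: 'i' -> MATCH
  pos 10: 'j' -> MATCH
  pos 11: 'i' -> MATCH
Total matches: 6

6


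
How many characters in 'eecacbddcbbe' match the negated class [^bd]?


Negated class [^bd] matches any char NOT in {b, d}
Scanning 'eecacbddcbbe':
  pos 0: 'e' -> MATCH
  pos 1: 'e' -> MATCH
  pos 2: 'c' -> MATCH
  pos 3: 'a' -> MATCH
  pos 4: 'c' -> MATCH
  pos 5: 'b' -> no (excluded)
  pos 6: 'd' -> no (excluded)
  pos 7: 'd' -> no (excluded)
  pos 8: 'c' -> MATCH
  pos 9: 'b' -> no (excluded)
  pos 10: 'b' -> no (excluded)
  pos 11: 'e' -> MATCH
Total matches: 7

7


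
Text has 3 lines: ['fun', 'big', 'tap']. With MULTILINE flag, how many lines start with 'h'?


With MULTILINE flag, ^ matches the start of each line.
Lines: ['fun', 'big', 'tap']
Checking which lines start with 'h':
  Line 1: 'fun' -> no
  Line 2: 'big' -> no
  Line 3: 'tap' -> no
Matching lines: []
Count: 0

0


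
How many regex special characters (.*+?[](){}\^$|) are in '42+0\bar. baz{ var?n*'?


Regex special characters are: . * + ? [ ] ( ) { } \ ^ $ |
Scanning '42+0\bar. baz{ var?n*':
  pos 2: '+' -> SPECIAL
  pos 4: '\' -> SPECIAL
  pos 8: '.' -> SPECIAL
  pos 13: '{' -> SPECIAL
  pos 18: '?' -> SPECIAL
  pos 20: '*' -> SPECIAL
Special chars found: ['+', '\\', '.', '{', '?', '*']
Total: 6

6


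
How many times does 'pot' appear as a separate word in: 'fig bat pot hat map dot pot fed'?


Scanning each word for exact match 'pot':
  Word 1: 'fig' -> no
  Word 2: 'bat' -> no
  Word 3: 'pot' -> MATCH
  Word 4: 'hat' -> no
  Word 5: 'map' -> no
  Word 6: 'dot' -> no
  Word 7: 'pot' -> MATCH
  Word 8: 'fed' -> no
Total matches: 2

2


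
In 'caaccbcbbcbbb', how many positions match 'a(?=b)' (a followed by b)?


Lookahead 'a(?=b)' matches 'a' only when followed by 'b'.
String: 'caaccbcbbcbbb'
Checking each position where char is 'a':
  pos 1: 'a' -> no (next='a')
  pos 2: 'a' -> no (next='c')
Matching positions: []
Count: 0

0


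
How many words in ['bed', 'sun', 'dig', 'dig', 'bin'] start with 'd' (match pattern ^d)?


Pattern ^d anchors to start of word. Check which words begin with 'd':
  'bed' -> no
  'sun' -> no
  'dig' -> MATCH (starts with 'd')
  'dig' -> MATCH (starts with 'd')
  'bin' -> no
Matching words: ['dig', 'dig']
Count: 2

2


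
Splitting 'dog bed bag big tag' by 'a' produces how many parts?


Splitting by 'a' breaks the string at each occurrence of the separator.
Text: 'dog bed bag big tag'
Parts after split:
  Part 1: 'dog bed b'
  Part 2: 'g big t'
  Part 3: 'g'
Total parts: 3

3


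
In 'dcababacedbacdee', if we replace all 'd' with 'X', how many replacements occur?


re.sub('d', 'X', text) replaces every occurrence of 'd' with 'X'.
Text: 'dcababacedbacdee'
Scanning for 'd':
  pos 0: 'd' -> replacement #1
  pos 9: 'd' -> replacement #2
  pos 13: 'd' -> replacement #3
Total replacements: 3

3


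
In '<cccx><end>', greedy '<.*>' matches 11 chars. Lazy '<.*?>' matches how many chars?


Greedy '<.*>' tries to match as MUCH as possible.
Lazy '<.*?>' tries to match as LITTLE as possible.

String: '<cccx><end>'
Greedy '<.*>' starts at first '<' and extends to the LAST '>': '<cccx><end>' (11 chars)
Lazy '<.*?>' starts at first '<' and stops at the FIRST '>': '<cccx>' (6 chars)

6


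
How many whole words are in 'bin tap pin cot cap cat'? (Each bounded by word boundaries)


Word boundaries (\b) mark the start/end of each word.
Text: 'bin tap pin cot cap cat'
Splitting by whitespace:
  Word 1: 'bin'
  Word 2: 'tap'
  Word 3: 'pin'
  Word 4: 'cot'
  Word 5: 'cap'
  Word 6: 'cat'
Total whole words: 6

6


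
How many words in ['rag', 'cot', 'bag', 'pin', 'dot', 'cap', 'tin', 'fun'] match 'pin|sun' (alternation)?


Alternation 'pin|sun' matches either 'pin' or 'sun'.
Checking each word:
  'rag' -> no
  'cot' -> no
  'bag' -> no
  'pin' -> MATCH
  'dot' -> no
  'cap' -> no
  'tin' -> no
  'fun' -> no
Matches: ['pin']
Count: 1

1


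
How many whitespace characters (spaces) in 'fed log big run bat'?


\s matches whitespace characters (spaces, tabs, etc.).
Text: 'fed log big run bat'
This text has 5 words separated by spaces.
Number of spaces = number of words - 1 = 5 - 1 = 4

4


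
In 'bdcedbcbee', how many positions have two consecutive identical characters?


Looking for consecutive identical characters in 'bdcedbcbee':
  pos 0-1: 'b' vs 'd' -> different
  pos 1-2: 'd' vs 'c' -> different
  pos 2-3: 'c' vs 'e' -> different
  pos 3-4: 'e' vs 'd' -> different
  pos 4-5: 'd' vs 'b' -> different
  pos 5-6: 'b' vs 'c' -> different
  pos 6-7: 'c' vs 'b' -> different
  pos 7-8: 'b' vs 'e' -> different
  pos 8-9: 'e' vs 'e' -> MATCH ('ee')
Consecutive identical pairs: ['ee']
Count: 1

1


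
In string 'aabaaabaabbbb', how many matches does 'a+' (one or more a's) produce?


Pattern 'a+' matches one or more consecutive a's.
String: 'aabaaabaabbbb'
Scanning for runs of a:
  Match 1: 'aa' (length 2)
  Match 2: 'aaa' (length 3)
  Match 3: 'aa' (length 2)
Total matches: 3

3


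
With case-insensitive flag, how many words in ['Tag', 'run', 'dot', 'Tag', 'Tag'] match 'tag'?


Case-insensitive matching: compare each word's lowercase form to 'tag'.
  'Tag' -> lower='tag' -> MATCH
  'run' -> lower='run' -> no
  'dot' -> lower='dot' -> no
  'Tag' -> lower='tag' -> MATCH
  'Tag' -> lower='tag' -> MATCH
Matches: ['Tag', 'Tag', 'Tag']
Count: 3

3


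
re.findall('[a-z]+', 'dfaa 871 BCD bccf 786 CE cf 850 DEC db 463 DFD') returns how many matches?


Pattern '[a-z]+' finds one or more lowercase letters.
Text: 'dfaa 871 BCD bccf 786 CE cf 850 DEC db 463 DFD'
Scanning for matches:
  Match 1: 'dfaa'
  Match 2: 'bccf'
  Match 3: 'cf'
  Match 4: 'db'
Total matches: 4

4


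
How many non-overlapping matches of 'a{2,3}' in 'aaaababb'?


Pattern 'a{2,3}' matches between 2 and 3 consecutive a's (greedy).
String: 'aaaababb'
Finding runs of a's and applying greedy matching:
  Run at pos 0: 'aaaa' (length 4)
  Run at pos 5: 'a' (length 1)
Matches: ['aaa']
Count: 1

1


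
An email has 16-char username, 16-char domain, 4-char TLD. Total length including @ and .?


An email address has format: username@domain.tld
Username length: 16
'@' character: 1
Domain length: 16
'.' character: 1
TLD length: 4
Total = 16 + 1 + 16 + 1 + 4 = 38

38


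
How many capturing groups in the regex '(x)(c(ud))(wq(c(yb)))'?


To count capturing groups, count each '(' that starts a group.
Pattern: '(x)(c(ud))(wq(c(yb)))'
Walking through the pattern:
  Position 0: '(' -> group #1
  Position 3: '(' -> group #2
  Position 5: '(' -> group #3
  Position 10: '(' -> group #4
  Position 13: '(' -> group #5
  Position 15: '(' -> group #6
Total capturing groups: 6

6


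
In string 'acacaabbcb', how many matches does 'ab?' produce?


Pattern 'ab?' matches 'a' optionally followed by 'b'.
String: 'acacaabbcb'
Scanning left to right for 'a' then checking next char:
  Match 1: 'a' (a not followed by b)
  Match 2: 'a' (a not followed by b)
  Match 3: 'a' (a not followed by b)
  Match 4: 'ab' (a followed by b)
Total matches: 4

4


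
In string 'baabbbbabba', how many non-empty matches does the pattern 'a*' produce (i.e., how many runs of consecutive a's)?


Pattern 'a*' matches zero or more a's. We want non-empty runs of consecutive a's.
String: 'baabbbbabba'
Walking through the string to find runs of a's:
  Run 1: positions 1-2 -> 'aa'
  Run 2: positions 7-7 -> 'a'
  Run 3: positions 10-10 -> 'a'
Non-empty runs found: ['aa', 'a', 'a']
Count: 3

3


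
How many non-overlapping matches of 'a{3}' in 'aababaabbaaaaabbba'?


Pattern 'a{3}' matches exactly 3 consecutive a's (greedy, non-overlapping).
String: 'aababaabbaaaaabbba'
Scanning for runs of a's:
  Run at pos 0: 'aa' (length 2) -> 0 match(es)
  Run at pos 3: 'a' (length 1) -> 0 match(es)
  Run at pos 5: 'aa' (length 2) -> 0 match(es)
  Run at pos 9: 'aaaaa' (length 5) -> 1 match(es)
  Run at pos 17: 'a' (length 1) -> 0 match(es)
Matches found: ['aaa']
Total: 1

1


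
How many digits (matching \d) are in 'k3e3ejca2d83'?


\d matches any digit 0-9.
Scanning 'k3e3ejca2d83':
  pos 1: '3' -> DIGIT
  pos 3: '3' -> DIGIT
  pos 8: '2' -> DIGIT
  pos 10: '8' -> DIGIT
  pos 11: '3' -> DIGIT
Digits found: ['3', '3', '2', '8', '3']
Total: 5

5


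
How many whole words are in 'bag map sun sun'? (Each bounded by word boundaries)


Word boundaries (\b) mark the start/end of each word.
Text: 'bag map sun sun'
Splitting by whitespace:
  Word 1: 'bag'
  Word 2: 'map'
  Word 3: 'sun'
  Word 4: 'sun'
Total whole words: 4

4


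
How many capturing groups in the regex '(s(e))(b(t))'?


To count capturing groups, count each '(' that starts a group.
Pattern: '(s(e))(b(t))'
Walking through the pattern:
  Position 0: '(' -> group #1
  Position 2: '(' -> group #2
  Position 6: '(' -> group #3
  Position 8: '(' -> group #4
Total capturing groups: 4

4


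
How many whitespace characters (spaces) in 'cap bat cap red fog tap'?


\s matches whitespace characters (spaces, tabs, etc.).
Text: 'cap bat cap red fog tap'
This text has 6 words separated by spaces.
Number of spaces = number of words - 1 = 6 - 1 = 5

5


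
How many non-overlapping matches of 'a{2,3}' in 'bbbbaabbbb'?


Pattern 'a{2,3}' matches between 2 and 3 consecutive a's (greedy).
String: 'bbbbaabbbb'
Finding runs of a's and applying greedy matching:
  Run at pos 4: 'aa' (length 2)
Matches: ['aa']
Count: 1

1


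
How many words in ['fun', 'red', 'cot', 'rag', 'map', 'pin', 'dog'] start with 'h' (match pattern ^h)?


Pattern ^h anchors to start of word. Check which words begin with 'h':
  'fun' -> no
  'red' -> no
  'cot' -> no
  'rag' -> no
  'map' -> no
  'pin' -> no
  'dog' -> no
Matching words: []
Count: 0

0


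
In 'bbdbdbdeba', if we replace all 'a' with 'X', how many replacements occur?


re.sub('a', 'X', text) replaces every occurrence of 'a' with 'X'.
Text: 'bbdbdbdeba'
Scanning for 'a':
  pos 9: 'a' -> replacement #1
Total replacements: 1

1


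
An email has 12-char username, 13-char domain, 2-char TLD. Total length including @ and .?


An email address has format: username@domain.tld
Username length: 12
'@' character: 1
Domain length: 13
'.' character: 1
TLD length: 2
Total = 12 + 1 + 13 + 1 + 2 = 29

29


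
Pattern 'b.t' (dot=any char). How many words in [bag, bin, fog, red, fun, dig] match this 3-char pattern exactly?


Pattern 'b.t' means: starts with 'b', any single char, ends with 't'.
Checking each word (must be exactly 3 chars):
  'bag' (len=3): no
  'bin' (len=3): no
  'fog' (len=3): no
  'red' (len=3): no
  'fun' (len=3): no
  'dig' (len=3): no
Matching words: []
Total: 0

0


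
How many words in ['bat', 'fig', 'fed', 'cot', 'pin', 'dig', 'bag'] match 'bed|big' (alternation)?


Alternation 'bed|big' matches either 'bed' or 'big'.
Checking each word:
  'bat' -> no
  'fig' -> no
  'fed' -> no
  'cot' -> no
  'pin' -> no
  'dig' -> no
  'bag' -> no
Matches: []
Count: 0

0


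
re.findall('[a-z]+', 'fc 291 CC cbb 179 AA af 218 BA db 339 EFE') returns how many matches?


Pattern '[a-z]+' finds one or more lowercase letters.
Text: 'fc 291 CC cbb 179 AA af 218 BA db 339 EFE'
Scanning for matches:
  Match 1: 'fc'
  Match 2: 'cbb'
  Match 3: 'af'
  Match 4: 'db'
Total matches: 4

4


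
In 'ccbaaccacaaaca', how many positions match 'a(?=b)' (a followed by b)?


Lookahead 'a(?=b)' matches 'a' only when followed by 'b'.
String: 'ccbaaccacaaaca'
Checking each position where char is 'a':
  pos 3: 'a' -> no (next='a')
  pos 4: 'a' -> no (next='c')
  pos 7: 'a' -> no (next='c')
  pos 9: 'a' -> no (next='a')
  pos 10: 'a' -> no (next='a')
  pos 11: 'a' -> no (next='c')
Matching positions: []
Count: 0

0


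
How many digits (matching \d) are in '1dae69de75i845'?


\d matches any digit 0-9.
Scanning '1dae69de75i845':
  pos 0: '1' -> DIGIT
  pos 4: '6' -> DIGIT
  pos 5: '9' -> DIGIT
  pos 8: '7' -> DIGIT
  pos 9: '5' -> DIGIT
  pos 11: '8' -> DIGIT
  pos 12: '4' -> DIGIT
  pos 13: '5' -> DIGIT
Digits found: ['1', '6', '9', '7', '5', '8', '4', '5']
Total: 8

8


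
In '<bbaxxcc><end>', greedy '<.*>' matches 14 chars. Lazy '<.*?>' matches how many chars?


Greedy '<.*>' tries to match as MUCH as possible.
Lazy '<.*?>' tries to match as LITTLE as possible.

String: '<bbaxxcc><end>'
Greedy '<.*>' starts at first '<' and extends to the LAST '>': '<bbaxxcc><end>' (14 chars)
Lazy '<.*?>' starts at first '<' and stops at the FIRST '>': '<bbaxxcc>' (9 chars)

9


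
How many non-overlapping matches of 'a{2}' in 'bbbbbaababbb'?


Pattern 'a{2}' matches exactly 2 consecutive a's (greedy, non-overlapping).
String: 'bbbbbaababbb'
Scanning for runs of a's:
  Run at pos 5: 'aa' (length 2) -> 1 match(es)
  Run at pos 8: 'a' (length 1) -> 0 match(es)
Matches found: ['aa']
Total: 1

1


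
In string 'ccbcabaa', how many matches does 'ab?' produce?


Pattern 'ab?' matches 'a' optionally followed by 'b'.
String: 'ccbcabaa'
Scanning left to right for 'a' then checking next char:
  Match 1: 'ab' (a followed by b)
  Match 2: 'a' (a not followed by b)
  Match 3: 'a' (a not followed by b)
Total matches: 3

3


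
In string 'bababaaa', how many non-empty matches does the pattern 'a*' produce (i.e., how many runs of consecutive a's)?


Pattern 'a*' matches zero or more a's. We want non-empty runs of consecutive a's.
String: 'bababaaa'
Walking through the string to find runs of a's:
  Run 1: positions 1-1 -> 'a'
  Run 2: positions 3-3 -> 'a'
  Run 3: positions 5-7 -> 'aaa'
Non-empty runs found: ['a', 'a', 'aaa']
Count: 3

3


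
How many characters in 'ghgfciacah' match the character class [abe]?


Character class [abe] matches any of: {a, b, e}
Scanning string 'ghgfciacah' character by character:
  pos 0: 'g' -> no
  pos 1: 'h' -> no
  pos 2: 'g' -> no
  pos 3: 'f' -> no
  pos 4: 'c' -> no
  pos 5: 'i' -> no
  pos 6: 'a' -> MATCH
  pos 7: 'c' -> no
  pos 8: 'a' -> MATCH
  pos 9: 'h' -> no
Total matches: 2

2


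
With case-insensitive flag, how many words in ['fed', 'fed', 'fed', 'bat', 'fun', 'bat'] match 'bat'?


Case-insensitive matching: compare each word's lowercase form to 'bat'.
  'fed' -> lower='fed' -> no
  'fed' -> lower='fed' -> no
  'fed' -> lower='fed' -> no
  'bat' -> lower='bat' -> MATCH
  'fun' -> lower='fun' -> no
  'bat' -> lower='bat' -> MATCH
Matches: ['bat', 'bat']
Count: 2

2


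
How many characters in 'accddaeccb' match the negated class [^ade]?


Negated class [^ade] matches any char NOT in {a, d, e}
Scanning 'accddaeccb':
  pos 0: 'a' -> no (excluded)
  pos 1: 'c' -> MATCH
  pos 2: 'c' -> MATCH
  pos 3: 'd' -> no (excluded)
  pos 4: 'd' -> no (excluded)
  pos 5: 'a' -> no (excluded)
  pos 6: 'e' -> no (excluded)
  pos 7: 'c' -> MATCH
  pos 8: 'c' -> MATCH
  pos 9: 'b' -> MATCH
Total matches: 5

5


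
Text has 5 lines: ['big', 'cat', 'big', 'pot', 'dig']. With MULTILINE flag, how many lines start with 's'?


With MULTILINE flag, ^ matches the start of each line.
Lines: ['big', 'cat', 'big', 'pot', 'dig']
Checking which lines start with 's':
  Line 1: 'big' -> no
  Line 2: 'cat' -> no
  Line 3: 'big' -> no
  Line 4: 'pot' -> no
  Line 5: 'dig' -> no
Matching lines: []
Count: 0

0


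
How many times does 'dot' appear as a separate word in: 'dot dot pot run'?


Scanning each word for exact match 'dot':
  Word 1: 'dot' -> MATCH
  Word 2: 'dot' -> MATCH
  Word 3: 'pot' -> no
  Word 4: 'run' -> no
Total matches: 2

2


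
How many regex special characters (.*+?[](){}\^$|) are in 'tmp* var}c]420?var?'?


Regex special characters are: . * + ? [ ] ( ) { } \ ^ $ |
Scanning 'tmp* var}c]420?var?':
  pos 3: '*' -> SPECIAL
  pos 8: '}' -> SPECIAL
  pos 10: ']' -> SPECIAL
  pos 14: '?' -> SPECIAL
  pos 18: '?' -> SPECIAL
Special chars found: ['*', '}', ']', '?', '?']
Total: 5

5


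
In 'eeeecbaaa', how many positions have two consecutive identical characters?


Looking for consecutive identical characters in 'eeeecbaaa':
  pos 0-1: 'e' vs 'e' -> MATCH ('ee')
  pos 1-2: 'e' vs 'e' -> MATCH ('ee')
  pos 2-3: 'e' vs 'e' -> MATCH ('ee')
  pos 3-4: 'e' vs 'c' -> different
  pos 4-5: 'c' vs 'b' -> different
  pos 5-6: 'b' vs 'a' -> different
  pos 6-7: 'a' vs 'a' -> MATCH ('aa')
  pos 7-8: 'a' vs 'a' -> MATCH ('aa')
Consecutive identical pairs: ['ee', 'ee', 'ee', 'aa', 'aa']
Count: 5

5


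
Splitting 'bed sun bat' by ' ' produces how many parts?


Splitting by ' ' breaks the string at each occurrence of the separator.
Text: 'bed sun bat'
Parts after split:
  Part 1: 'bed'
  Part 2: 'sun'
  Part 3: 'bat'
Total parts: 3

3


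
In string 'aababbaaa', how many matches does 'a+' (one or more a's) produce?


Pattern 'a+' matches one or more consecutive a's.
String: 'aababbaaa'
Scanning for runs of a:
  Match 1: 'aa' (length 2)
  Match 2: 'a' (length 1)
  Match 3: 'aaa' (length 3)
Total matches: 3

3


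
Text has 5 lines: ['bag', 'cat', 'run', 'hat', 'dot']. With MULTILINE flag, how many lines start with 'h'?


With MULTILINE flag, ^ matches the start of each line.
Lines: ['bag', 'cat', 'run', 'hat', 'dot']
Checking which lines start with 'h':
  Line 1: 'bag' -> no
  Line 2: 'cat' -> no
  Line 3: 'run' -> no
  Line 4: 'hat' -> MATCH
  Line 5: 'dot' -> no
Matching lines: ['hat']
Count: 1

1


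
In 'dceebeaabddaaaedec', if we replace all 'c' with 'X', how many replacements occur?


re.sub('c', 'X', text) replaces every occurrence of 'c' with 'X'.
Text: 'dceebeaabddaaaedec'
Scanning for 'c':
  pos 1: 'c' -> replacement #1
  pos 17: 'c' -> replacement #2
Total replacements: 2

2


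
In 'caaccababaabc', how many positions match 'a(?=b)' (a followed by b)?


Lookahead 'a(?=b)' matches 'a' only when followed by 'b'.
String: 'caaccababaabc'
Checking each position where char is 'a':
  pos 1: 'a' -> no (next='a')
  pos 2: 'a' -> no (next='c')
  pos 5: 'a' -> MATCH (next='b')
  pos 7: 'a' -> MATCH (next='b')
  pos 9: 'a' -> no (next='a')
  pos 10: 'a' -> MATCH (next='b')
Matching positions: [5, 7, 10]
Count: 3

3


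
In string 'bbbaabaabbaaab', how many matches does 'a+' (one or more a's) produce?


Pattern 'a+' matches one or more consecutive a's.
String: 'bbbaabaabbaaab'
Scanning for runs of a:
  Match 1: 'aa' (length 2)
  Match 2: 'aa' (length 2)
  Match 3: 'aaa' (length 3)
Total matches: 3

3


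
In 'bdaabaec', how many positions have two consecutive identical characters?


Looking for consecutive identical characters in 'bdaabaec':
  pos 0-1: 'b' vs 'd' -> different
  pos 1-2: 'd' vs 'a' -> different
  pos 2-3: 'a' vs 'a' -> MATCH ('aa')
  pos 3-4: 'a' vs 'b' -> different
  pos 4-5: 'b' vs 'a' -> different
  pos 5-6: 'a' vs 'e' -> different
  pos 6-7: 'e' vs 'c' -> different
Consecutive identical pairs: ['aa']
Count: 1

1


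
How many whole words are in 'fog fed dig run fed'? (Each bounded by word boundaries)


Word boundaries (\b) mark the start/end of each word.
Text: 'fog fed dig run fed'
Splitting by whitespace:
  Word 1: 'fog'
  Word 2: 'fed'
  Word 3: 'dig'
  Word 4: 'run'
  Word 5: 'fed'
Total whole words: 5

5


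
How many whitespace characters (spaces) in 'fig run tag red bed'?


\s matches whitespace characters (spaces, tabs, etc.).
Text: 'fig run tag red bed'
This text has 5 words separated by spaces.
Number of spaces = number of words - 1 = 5 - 1 = 4

4


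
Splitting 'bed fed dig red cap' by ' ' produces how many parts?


Splitting by ' ' breaks the string at each occurrence of the separator.
Text: 'bed fed dig red cap'
Parts after split:
  Part 1: 'bed'
  Part 2: 'fed'
  Part 3: 'dig'
  Part 4: 'red'
  Part 5: 'cap'
Total parts: 5

5


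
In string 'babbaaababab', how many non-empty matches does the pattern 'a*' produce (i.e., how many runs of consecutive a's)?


Pattern 'a*' matches zero or more a's. We want non-empty runs of consecutive a's.
String: 'babbaaababab'
Walking through the string to find runs of a's:
  Run 1: positions 1-1 -> 'a'
  Run 2: positions 4-6 -> 'aaa'
  Run 3: positions 8-8 -> 'a'
  Run 4: positions 10-10 -> 'a'
Non-empty runs found: ['a', 'aaa', 'a', 'a']
Count: 4

4


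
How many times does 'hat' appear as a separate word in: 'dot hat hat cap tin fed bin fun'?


Scanning each word for exact match 'hat':
  Word 1: 'dot' -> no
  Word 2: 'hat' -> MATCH
  Word 3: 'hat' -> MATCH
  Word 4: 'cap' -> no
  Word 5: 'tin' -> no
  Word 6: 'fed' -> no
  Word 7: 'bin' -> no
  Word 8: 'fun' -> no
Total matches: 2

2


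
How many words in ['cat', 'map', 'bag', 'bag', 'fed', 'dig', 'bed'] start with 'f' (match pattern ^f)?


Pattern ^f anchors to start of word. Check which words begin with 'f':
  'cat' -> no
  'map' -> no
  'bag' -> no
  'bag' -> no
  'fed' -> MATCH (starts with 'f')
  'dig' -> no
  'bed' -> no
Matching words: ['fed']
Count: 1

1


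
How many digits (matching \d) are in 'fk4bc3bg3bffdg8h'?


\d matches any digit 0-9.
Scanning 'fk4bc3bg3bffdg8h':
  pos 2: '4' -> DIGIT
  pos 5: '3' -> DIGIT
  pos 8: '3' -> DIGIT
  pos 14: '8' -> DIGIT
Digits found: ['4', '3', '3', '8']
Total: 4

4


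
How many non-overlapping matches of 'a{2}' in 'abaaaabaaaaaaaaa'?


Pattern 'a{2}' matches exactly 2 consecutive a's (greedy, non-overlapping).
String: 'abaaaabaaaaaaaaa'
Scanning for runs of a's:
  Run at pos 0: 'a' (length 1) -> 0 match(es)
  Run at pos 2: 'aaaa' (length 4) -> 2 match(es)
  Run at pos 7: 'aaaaaaaaa' (length 9) -> 4 match(es)
Matches found: ['aa', 'aa', 'aa', 'aa', 'aa', 'aa']
Total: 6

6


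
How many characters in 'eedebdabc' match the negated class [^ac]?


Negated class [^ac] matches any char NOT in {a, c}
Scanning 'eedebdabc':
  pos 0: 'e' -> MATCH
  pos 1: 'e' -> MATCH
  pos 2: 'd' -> MATCH
  pos 3: 'e' -> MATCH
  pos 4: 'b' -> MATCH
  pos 5: 'd' -> MATCH
  pos 6: 'a' -> no (excluded)
  pos 7: 'b' -> MATCH
  pos 8: 'c' -> no (excluded)
Total matches: 7

7


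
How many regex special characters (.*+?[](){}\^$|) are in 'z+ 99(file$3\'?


Regex special characters are: . * + ? [ ] ( ) { } \ ^ $ |
Scanning 'z+ 99(file$3\':
  pos 1: '+' -> SPECIAL
  pos 5: '(' -> SPECIAL
  pos 10: '$' -> SPECIAL
  pos 12: '\' -> SPECIAL
Special chars found: ['+', '(', '$', '\\']
Total: 4

4


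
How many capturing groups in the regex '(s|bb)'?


To count capturing groups, count each '(' that starts a group.
Pattern: '(s|bb)'
Walking through the pattern:
  Position 0: '(' -> group #1
Total capturing groups: 1

1


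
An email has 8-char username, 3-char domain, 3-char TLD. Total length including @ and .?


An email address has format: username@domain.tld
Username length: 8
'@' character: 1
Domain length: 3
'.' character: 1
TLD length: 3
Total = 8 + 1 + 3 + 1 + 3 = 16

16


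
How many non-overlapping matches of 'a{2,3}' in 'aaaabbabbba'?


Pattern 'a{2,3}' matches between 2 and 3 consecutive a's (greedy).
String: 'aaaabbabbba'
Finding runs of a's and applying greedy matching:
  Run at pos 0: 'aaaa' (length 4)
  Run at pos 6: 'a' (length 1)
  Run at pos 10: 'a' (length 1)
Matches: ['aaa']
Count: 1

1


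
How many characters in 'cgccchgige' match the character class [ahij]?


Character class [ahij] matches any of: {a, h, i, j}
Scanning string 'cgccchgige' character by character:
  pos 0: 'c' -> no
  pos 1: 'g' -> no
  pos 2: 'c' -> no
  pos 3: 'c' -> no
  pos 4: 'c' -> no
  pos 5: 'h' -> MATCH
  pos 6: 'g' -> no
  pos 7: 'i' -> MATCH
  pos 8: 'g' -> no
  pos 9: 'e' -> no
Total matches: 2

2
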